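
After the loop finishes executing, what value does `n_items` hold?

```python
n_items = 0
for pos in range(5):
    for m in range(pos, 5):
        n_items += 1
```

Let's trace through this code step by step.

Initialize: n_items = 0
Entering loop: for pos in range(5):
After iteration 1: pos = 0, n_items = 5
After iteration 2: pos = 1, n_items = 9
After iteration 3: pos = 2, n_items = 12
After iteration 4: pos = 3, n_items = 14
After iteration 5: pos = 4, n_items = 15
Loop ends.

Final answer: 15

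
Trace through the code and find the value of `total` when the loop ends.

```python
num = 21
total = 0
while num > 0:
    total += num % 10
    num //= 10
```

Let's trace through this code step by step.

Initialize: num = 21
Initialize: total = 0
Entering loop: while num > 0:
After iteration 1: num = 2, total = 1
After iteration 2: num = 0, total = 3
Loop ends.

Final answer: 3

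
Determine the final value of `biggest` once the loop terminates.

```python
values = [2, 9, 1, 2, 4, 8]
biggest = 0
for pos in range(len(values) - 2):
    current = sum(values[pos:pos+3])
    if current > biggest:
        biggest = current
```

Let's trace through this code step by step.

Initialize: values = [2, 9, 1, 2, 4, 8]
Initialize: biggest = 0
Entering loop: for pos in range(len(values) - 2):
After iteration 1: pos = 0, biggest = 12, current = 12
After iteration 2: pos = 1, biggest = 12, current = 12
After iteration 3: pos = 2, biggest = 12, current = 7
After iteration 4: pos = 3, biggest = 14, current = 14
Loop ends.

Final answer: 14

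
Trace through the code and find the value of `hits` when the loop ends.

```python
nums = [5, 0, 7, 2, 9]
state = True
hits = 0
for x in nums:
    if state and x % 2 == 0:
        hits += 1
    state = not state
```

Let's trace through this code step by step.

Initialize: nums = [5, 0, 7, 2, 9]
Initialize: state = True
Initialize: hits = 0
Entering loop: for x in nums:
After iteration 1: x = 5, state = False, hits = 0
After iteration 2: x = 0, state = True, hits = 0
After iteration 3: x = 7, state = False, hits = 0
After iteration 4: x = 2, state = True, hits = 0
After iteration 5: x = 9, state = False, hits = 0
Loop ends.

Final answer: 0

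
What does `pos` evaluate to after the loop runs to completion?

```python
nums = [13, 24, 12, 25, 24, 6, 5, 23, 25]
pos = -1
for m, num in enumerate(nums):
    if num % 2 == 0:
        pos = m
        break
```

Let's trace through this code step by step.

Initialize: nums = [13, 24, 12, 25, 24, 6, 5, 23, 25]
Initialize: pos = -1
Entering loop: for m, num in enumerate(nums):
After iteration 1: m = 0, num = 13, pos = -1
After iteration 2: m = 1, num = 24, pos = 1
Loop ends.

Final answer: 1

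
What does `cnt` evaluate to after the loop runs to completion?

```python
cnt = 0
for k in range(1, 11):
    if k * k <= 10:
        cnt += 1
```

Let's trace through this code step by step.

Initialize: cnt = 0
Entering loop: for k in range(1, 11):
After iteration 1: k = 1, cnt = 1
After iteration 2: k = 2, cnt = 2
After iteration 3: k = 3, cnt = 3
After iteration 4: k = 4, cnt = 3
After iteration 5: k = 5, cnt = 3
After iteration 6: k = 6, cnt = 3
After iteration 7: k = 7, cnt = 3
After iteration 8: k = 8, cnt = 3
After iteration 9: k = 9, cnt = 3
After iteration 10: k = 10, cnt = 3
Loop ends.

Final answer: 3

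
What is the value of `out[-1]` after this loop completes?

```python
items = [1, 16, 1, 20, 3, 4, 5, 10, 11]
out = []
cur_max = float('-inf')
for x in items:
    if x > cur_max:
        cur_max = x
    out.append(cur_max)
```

Let's trace through this code step by step.

Initialize: items = [1, 16, 1, 20, 3, 4, 5, 10, 11]
Initialize: out = []
Initialize: cur_max = -inf
Entering loop: for x in items:
After iteration 1: x = 1, out = [1], cur_max = 1
After iteration 2: x = 16, out = [1, 16], cur_max = 16
After iteration 3: x = 1, out = [1, 16, 16], cur_max = 16
After iteration 4: x = 20, out = [1, 16, 16, 20], cur_max = 20
After iteration 5: x = 3, out = [1, 16, 16, 20, 20], cur_max = 20
After iteration 6: x = 4, out = [1, 16, 16, 20, 20, 20], cur_max = 20
After iteration 7: x = 5, out = [1, 16, 16, 20, 20, 20, 20], cur_max = 20
After iteration 8: x = 10, out = [1, 16, 16, 20, 20, 20, 20, 20], cur_max = 20
After iteration 9: x = 11, out = [1, 16, 16, 20, 20, 20, 20, 20, 20], cur_max = 20
Loop ends.
out[-1] = 20

Final answer: 20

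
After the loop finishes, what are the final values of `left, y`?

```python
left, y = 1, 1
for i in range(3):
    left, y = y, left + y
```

Let's trace through this code step by step.

Initialize: left = 1
Initialize: y = 1
Entering loop: for i in range(3):
After iteration 1: i = 0, left = 1, y = 2
After iteration 2: i = 1, left = 2, y = 3
After iteration 3: i = 2, left = 3, y = 5
Loop ends.

Final answer: 3, 5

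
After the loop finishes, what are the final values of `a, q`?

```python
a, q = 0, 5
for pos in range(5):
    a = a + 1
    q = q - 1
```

Let's trace through this code step by step.

Initialize: a = 0
Initialize: q = 5
Entering loop: for pos in range(5):
After iteration 1: pos = 0, a = 1, q = 4
After iteration 2: pos = 1, a = 2, q = 3
After iteration 3: pos = 2, a = 3, q = 2
After iteration 4: pos = 3, a = 4, q = 1
After iteration 5: pos = 4, a = 5, q = 0
Loop ends.

Final answer: 5, 0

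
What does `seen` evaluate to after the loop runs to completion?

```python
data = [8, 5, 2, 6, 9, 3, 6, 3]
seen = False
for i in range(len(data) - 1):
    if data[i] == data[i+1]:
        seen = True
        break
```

Let's trace through this code step by step.

Initialize: data = [8, 5, 2, 6, 9, 3, 6, 3]
Initialize: seen = False
Entering loop: for i in range(len(data) - 1):
After iteration 1: i = 0, seen = False
After iteration 2: i = 1, seen = False
After iteration 3: i = 2, seen = False
After iteration 4: i = 3, seen = False
After iteration 5: i = 4, seen = False
After iteration 6: i = 5, seen = False
After iteration 7: i = 6, seen = False
Loop ends.

Final answer: False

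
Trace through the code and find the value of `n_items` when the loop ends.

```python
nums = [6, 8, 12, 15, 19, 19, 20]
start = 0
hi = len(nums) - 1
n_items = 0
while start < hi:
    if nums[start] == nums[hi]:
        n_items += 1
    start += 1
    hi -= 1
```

Let's trace through this code step by step.

Initialize: nums = [6, 8, 12, 15, 19, 19, 20]
Initialize: start = 0
Initialize: hi = 6
Initialize: n_items = 0
Entering loop: while start < hi:
After iteration 1: start = 1, hi = 5, n_items = 0
After iteration 2: start = 2, hi = 4, n_items = 0
After iteration 3: start = 3, hi = 3, n_items = 0
Loop ends.

Final answer: 0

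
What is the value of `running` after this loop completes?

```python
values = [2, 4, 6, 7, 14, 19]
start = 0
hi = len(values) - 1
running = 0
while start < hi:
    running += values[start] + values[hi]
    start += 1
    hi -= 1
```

Let's trace through this code step by step.

Initialize: values = [2, 4, 6, 7, 14, 19]
Initialize: start = 0
Initialize: hi = 5
Initialize: running = 0
Entering loop: while start < hi:
After iteration 1: start = 1, hi = 4, running = 21
After iteration 2: start = 2, hi = 3, running = 39
After iteration 3: start = 3, hi = 2, running = 52
Loop ends.

Final answer: 52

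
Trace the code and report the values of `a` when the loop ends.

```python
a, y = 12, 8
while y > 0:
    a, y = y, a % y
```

Let's trace through this code step by step.

Initialize: a = 12
Initialize: y = 8
Entering loop: while y > 0:
After iteration 1: a = 8, y = 4
After iteration 2: a = 4, y = 0
Loop ends.

Final answer: 4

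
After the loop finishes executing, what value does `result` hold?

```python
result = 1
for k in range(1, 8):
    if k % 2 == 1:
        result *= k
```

Let's trace through this code step by step.

Initialize: result = 1
Entering loop: for k in range(1, 8):
After iteration 1: k = 1, result = 1
After iteration 2: k = 2, result = 1
After iteration 3: k = 3, result = 3
After iteration 4: k = 4, result = 3
After iteration 5: k = 5, result = 15
After iteration 6: k = 6, result = 15
After iteration 7: k = 7, result = 105
Loop ends.

Final answer: 105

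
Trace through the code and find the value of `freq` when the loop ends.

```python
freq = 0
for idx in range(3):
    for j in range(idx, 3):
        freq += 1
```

Let's trace through this code step by step.

Initialize: freq = 0
Entering loop: for idx in range(3):
After iteration 1: idx = 0, freq = 3
After iteration 2: idx = 1, freq = 5
After iteration 3: idx = 2, freq = 6
Loop ends.

Final answer: 6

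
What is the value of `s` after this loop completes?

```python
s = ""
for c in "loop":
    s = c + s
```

Let's trace through this code step by step.

Initialize: s = ''
Entering loop: for c in "loop":
After iteration 1: c = 'l', s = 'l'
After iteration 2: c = 'o', s = 'ol'
After iteration 3: c = 'o', s = 'ool'
After iteration 4: c = 'p', s = 'pool'
Loop ends.

Final answer: 'pool'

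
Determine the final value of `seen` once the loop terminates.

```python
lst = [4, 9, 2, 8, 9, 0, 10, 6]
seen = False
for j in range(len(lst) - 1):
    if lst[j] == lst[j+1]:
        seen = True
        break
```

Let's trace through this code step by step.

Initialize: lst = [4, 9, 2, 8, 9, 0, 10, 6]
Initialize: seen = False
Entering loop: for j in range(len(lst) - 1):
After iteration 1: j = 0, seen = False
After iteration 2: j = 1, seen = False
After iteration 3: j = 2, seen = False
After iteration 4: j = 3, seen = False
After iteration 5: j = 4, seen = False
After iteration 6: j = 5, seen = False
After iteration 7: j = 6, seen = False
Loop ends.

Final answer: False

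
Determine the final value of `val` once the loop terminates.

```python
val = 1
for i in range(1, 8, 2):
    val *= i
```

Let's trace through this code step by step.

Initialize: val = 1
Entering loop: for i in range(1, 8, 2):
After iteration 1: i = 1, val = 1
After iteration 2: i = 3, val = 3
After iteration 3: i = 5, val = 15
After iteration 4: i = 7, val = 105
Loop ends.

Final answer: 105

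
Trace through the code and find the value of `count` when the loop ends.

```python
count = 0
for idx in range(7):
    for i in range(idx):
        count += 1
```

Let's trace through this code step by step.

Initialize: count = 0
Entering loop: for idx in range(7):
After iteration 1: idx = 0, count = 0
After iteration 2: idx = 1, count = 1, i = 0
After iteration 3: idx = 2, count = 3, i = 1
After iteration 4: idx = 3, count = 6, i = 2
After iteration 5: idx = 4, count = 10, i = 3
After iteration 6: idx = 5, count = 15, i = 4
After iteration 7: idx = 6, count = 21, i = 5
Loop ends.

Final answer: 21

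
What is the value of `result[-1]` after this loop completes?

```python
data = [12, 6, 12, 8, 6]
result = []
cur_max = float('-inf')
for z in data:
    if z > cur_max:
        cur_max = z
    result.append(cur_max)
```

Let's trace through this code step by step.

Initialize: data = [12, 6, 12, 8, 6]
Initialize: result = []
Initialize: cur_max = -inf
Entering loop: for z in data:
After iteration 1: z = 12, result = [12], cur_max = 12
After iteration 2: z = 6, result = [12, 12], cur_max = 12
After iteration 3: z = 12, result = [12, 12, 12], cur_max = 12
After iteration 4: z = 8, result = [12, 12, 12, 12], cur_max = 12
After iteration 5: z = 6, result = [12, 12, 12, 12, 12], cur_max = 12
Loop ends.
result[-1] = 12

Final answer: 12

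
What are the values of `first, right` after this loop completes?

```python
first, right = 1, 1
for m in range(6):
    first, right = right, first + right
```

Let's trace through this code step by step.

Initialize: first = 1
Initialize: right = 1
Entering loop: for m in range(6):
After iteration 1: m = 0, first = 1, right = 2
After iteration 2: m = 1, first = 2, right = 3
After iteration 3: m = 2, first = 3, right = 5
After iteration 4: m = 3, first = 5, right = 8
After iteration 5: m = 4, first = 8, right = 13
After iteration 6: m = 5, first = 13, right = 21
Loop ends.

Final answer: 13, 21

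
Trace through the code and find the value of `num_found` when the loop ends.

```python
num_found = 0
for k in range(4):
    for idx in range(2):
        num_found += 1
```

Let's trace through this code step by step.

Initialize: num_found = 0
Entering loop: for k in range(4):
After iteration 1: k = 0, num_found = 2
After iteration 2: k = 1, num_found = 4
After iteration 3: k = 2, num_found = 6
After iteration 4: k = 3, num_found = 8
Loop ends.

Final answer: 8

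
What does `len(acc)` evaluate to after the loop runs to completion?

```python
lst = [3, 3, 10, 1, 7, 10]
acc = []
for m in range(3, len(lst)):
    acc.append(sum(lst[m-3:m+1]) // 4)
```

Let's trace through this code step by step.

Initialize: lst = [3, 3, 10, 1, 7, 10]
Initialize: acc = []
Entering loop: for m in range(3, len(lst)):
After iteration 1: m = 3, acc = [4]
After iteration 2: m = 4, acc = [4, 5]
After iteration 3: m = 5, acc = [4, 5, 7]
Loop ends.
len(acc) = 3

Final answer: 3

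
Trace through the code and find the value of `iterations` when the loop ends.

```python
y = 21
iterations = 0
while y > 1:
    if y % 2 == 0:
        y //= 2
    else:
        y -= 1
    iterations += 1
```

Let's trace through this code step by step.

Initialize: y = 21
Initialize: iterations = 0
Entering loop: while y > 1:
After iteration 1: y = 20, iterations = 1
After iteration 2: y = 10, iterations = 2
After iteration 3: y = 5, iterations = 3
After iteration 4: y = 4, iterations = 4
After iteration 5: y = 2, iterations = 5
After iteration 6: y = 1, iterations = 6
Loop ends.

Final answer: 6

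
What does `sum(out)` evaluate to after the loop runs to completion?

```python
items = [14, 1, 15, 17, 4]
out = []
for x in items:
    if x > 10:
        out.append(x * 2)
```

Let's trace through this code step by step.

Initialize: items = [14, 1, 15, 17, 4]
Initialize: out = []
Entering loop: for x in items:
After iteration 1: x = 14, out = [28]
After iteration 2: x = 1, out = [28]
After iteration 3: x = 15, out = [28, 30]
After iteration 4: x = 17, out = [28, 30, 34]
After iteration 5: x = 4, out = [28, 30, 34]
Loop ends.
sum(out) = 92

Final answer: 92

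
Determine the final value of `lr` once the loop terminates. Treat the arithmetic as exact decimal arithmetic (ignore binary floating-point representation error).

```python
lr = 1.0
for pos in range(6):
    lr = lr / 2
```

Let's trace through this code step by step.

Initialize: lr = 1.0
Entering loop: for pos in range(6):
After iteration 1: pos = 0, lr = 0.5
After iteration 2: pos = 1, lr = 0.25
After iteration 3: pos = 2, lr = 0.125
After iteration 4: pos = 3, lr = 0.0625
After iteration 5: pos = 4, lr = 0.03125
After iteration 6: pos = 5, lr = 0.015625
Loop ends.

Final answer: 0.015625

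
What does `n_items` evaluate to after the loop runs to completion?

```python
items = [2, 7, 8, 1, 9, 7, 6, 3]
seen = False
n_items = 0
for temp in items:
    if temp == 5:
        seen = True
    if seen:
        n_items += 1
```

Let's trace through this code step by step.

Initialize: items = [2, 7, 8, 1, 9, 7, 6, 3]
Initialize: seen = False
Initialize: n_items = 0
Entering loop: for temp in items:
After iteration 1: temp = 2, n_items = 0
After iteration 2: temp = 7, n_items = 0
After iteration 3: temp = 8, n_items = 0
After iteration 4: temp = 1, n_items = 0
After iteration 5: temp = 9, n_items = 0
After iteration 6: temp = 7, n_items = 0
After iteration 7: temp = 6, n_items = 0
After iteration 8: temp = 3, n_items = 0
Loop ends.

Final answer: 0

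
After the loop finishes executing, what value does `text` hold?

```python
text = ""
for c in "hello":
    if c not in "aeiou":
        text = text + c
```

Let's trace through this code step by step.

Initialize: text = ''
Entering loop: for c in "hello":
After iteration 1: c = 'h', text = 'h'
After iteration 2: c = 'e', text = 'h'
After iteration 3: c = 'l', text = 'hl'
After iteration 4: c = 'l', text = 'hll'
After iteration 5: c = 'o', text = 'hll'
Loop ends.

Final answer: 'hll'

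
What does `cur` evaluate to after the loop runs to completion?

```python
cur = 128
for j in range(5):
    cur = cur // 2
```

Let's trace through this code step by step.

Initialize: cur = 128
Entering loop: for j in range(5):
After iteration 1: j = 0, cur = 64
After iteration 2: j = 1, cur = 32
After iteration 3: j = 2, cur = 16
After iteration 4: j = 3, cur = 8
After iteration 5: j = 4, cur = 4
Loop ends.

Final answer: 4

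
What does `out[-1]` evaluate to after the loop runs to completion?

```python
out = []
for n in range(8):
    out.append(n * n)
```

Let's trace through this code step by step.

Initialize: out = []
Entering loop: for n in range(8):
After iteration 1: n = 0, out = [0]
After iteration 2: n = 1, out = [0, 1]
After iteration 3: n = 2, out = [0, 1, 4]
After iteration 4: n = 3, out = [0, 1, 4, 9]
After iteration 5: n = 4, out = [0, 1, 4, 9, 16]
After iteration 6: n = 5, out = [0, 1, 4, 9, 16, 25]
After iteration 7: n = 6, out = [0, 1, 4, 9, 16, 25, 36]
After iteration 8: n = 7, out = [0, 1, 4, 9, 16, 25, 36, 49]
Loop ends.
out[-1] = 49

Final answer: 49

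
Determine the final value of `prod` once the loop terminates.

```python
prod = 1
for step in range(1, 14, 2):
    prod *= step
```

Let's trace through this code step by step.

Initialize: prod = 1
Entering loop: for step in range(1, 14, 2):
After iteration 1: step = 1, prod = 1
After iteration 2: step = 3, prod = 3
After iteration 3: step = 5, prod = 15
After iteration 4: step = 7, prod = 105
After iteration 5: step = 9, prod = 945
After iteration 6: step = 11, prod = 10395
After iteration 7: step = 13, prod = 135135
Loop ends.

Final answer: 135135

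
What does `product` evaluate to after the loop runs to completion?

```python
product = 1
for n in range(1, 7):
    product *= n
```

Let's trace through this code step by step.

Initialize: product = 1
Entering loop: for n in range(1, 7):
After iteration 1: n = 1, product = 1
After iteration 2: n = 2, product = 2
After iteration 3: n = 3, product = 6
After iteration 4: n = 4, product = 24
After iteration 5: n = 5, product = 120
After iteration 6: n = 6, product = 720
Loop ends.

Final answer: 720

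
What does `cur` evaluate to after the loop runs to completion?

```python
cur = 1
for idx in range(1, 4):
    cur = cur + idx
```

Let's trace through this code step by step.

Initialize: cur = 1
Entering loop: for idx in range(1, 4):
After iteration 1: idx = 1, cur = 2
After iteration 2: idx = 2, cur = 4
After iteration 3: idx = 3, cur = 7
Loop ends.

Final answer: 7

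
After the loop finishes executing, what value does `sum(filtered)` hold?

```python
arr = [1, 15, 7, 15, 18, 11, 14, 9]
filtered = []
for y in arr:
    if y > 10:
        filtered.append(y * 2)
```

Let's trace through this code step by step.

Initialize: arr = [1, 15, 7, 15, 18, 11, 14, 9]
Initialize: filtered = []
Entering loop: for y in arr:
After iteration 1: y = 1, filtered = []
After iteration 2: y = 15, filtered = [30]
After iteration 3: y = 7, filtered = [30]
After iteration 4: y = 15, filtered = [30, 30]
After iteration 5: y = 18, filtered = [30, 30, 36]
After iteration 6: y = 11, filtered = [30, 30, 36, 22]
After iteration 7: y = 14, filtered = [30, 30, 36, 22, 28]
After iteration 8: y = 9, filtered = [30, 30, 36, 22, 28]
Loop ends.
sum(filtered) = 146

Final answer: 146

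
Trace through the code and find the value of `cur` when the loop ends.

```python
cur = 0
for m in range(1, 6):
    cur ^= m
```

Let's trace through this code step by step.

Initialize: cur = 0
Entering loop: for m in range(1, 6):
After iteration 1: m = 1, cur = 1
After iteration 2: m = 2, cur = 3
After iteration 3: m = 3, cur = 0
After iteration 4: m = 4, cur = 4
After iteration 5: m = 5, cur = 1
Loop ends.

Final answer: 1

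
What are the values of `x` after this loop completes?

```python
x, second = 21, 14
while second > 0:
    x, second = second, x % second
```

Let's trace through this code step by step.

Initialize: x = 21
Initialize: second = 14
Entering loop: while second > 0:
After iteration 1: x = 14, second = 7
After iteration 2: x = 7, second = 0
Loop ends.

Final answer: 7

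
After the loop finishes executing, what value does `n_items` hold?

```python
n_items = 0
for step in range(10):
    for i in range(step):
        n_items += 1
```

Let's trace through this code step by step.

Initialize: n_items = 0
Entering loop: for step in range(10):
After iteration 1: step = 0, n_items = 0
After iteration 2: step = 1, n_items = 1, i = 0
After iteration 3: step = 2, n_items = 3, i = 1
After iteration 4: step = 3, n_items = 6, i = 2
After iteration 5: step = 4, n_items = 10, i = 3
After iteration 6: step = 5, n_items = 15, i = 4
After iteration 7: step = 6, n_items = 21, i = 5
After iteration 8: step = 7, n_items = 28, i = 6
After iteration 9: step = 8, n_items = 36, i = 7
After iteration 10: step = 9, n_items = 45, i = 8
Loop ends.

Final answer: 45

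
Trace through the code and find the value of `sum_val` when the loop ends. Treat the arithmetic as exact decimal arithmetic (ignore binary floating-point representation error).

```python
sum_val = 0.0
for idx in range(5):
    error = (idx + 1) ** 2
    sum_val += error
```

Let's trace through this code step by step.

Initialize: sum_val = 0.0
Entering loop: for idx in range(5):
After iteration 1: idx = 0, sum_val = 1.0, error = 1
After iteration 2: idx = 1, sum_val = 5.0, error = 4
After iteration 3: idx = 2, sum_val = 14.0, error = 9
After iteration 4: idx = 3, sum_val = 30.0, error = 16
After iteration 5: idx = 4, sum_val = 55.0, error = 25
Loop ends.

Final answer: 55.0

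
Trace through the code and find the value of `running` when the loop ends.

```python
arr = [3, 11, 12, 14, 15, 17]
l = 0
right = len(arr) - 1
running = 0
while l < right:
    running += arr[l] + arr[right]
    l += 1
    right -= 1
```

Let's trace through this code step by step.

Initialize: arr = [3, 11, 12, 14, 15, 17]
Initialize: l = 0
Initialize: right = 5
Initialize: running = 0
Entering loop: while l < right:
After iteration 1: l = 1, right = 4, running = 20
After iteration 2: l = 2, right = 3, running = 46
After iteration 3: l = 3, right = 2, running = 72
Loop ends.

Final answer: 72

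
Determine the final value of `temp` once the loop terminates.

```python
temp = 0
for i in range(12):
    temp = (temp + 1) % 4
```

Let's trace through this code step by step.

Initialize: temp = 0
Entering loop: for i in range(12):
After iteration 1: i = 0, temp = 1
After iteration 2: i = 1, temp = 2
After iteration 3: i = 2, temp = 3
After iteration 4: i = 3, temp = 0
After iteration 5: i = 4, temp = 1
After iteration 6: i = 5, temp = 2
After iteration 7: i = 6, temp = 3
After iteration 8: i = 7, temp = 0
After iteration 9: i = 8, temp = 1
After iteration 10: i = 9, temp = 2
After iteration 11: i = 10, temp = 3
After iteration 12: i = 11, temp = 0
Loop ends.

Final answer: 0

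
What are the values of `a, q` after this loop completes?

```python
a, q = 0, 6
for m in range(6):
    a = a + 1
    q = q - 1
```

Let's trace through this code step by step.

Initialize: a = 0
Initialize: q = 6
Entering loop: for m in range(6):
After iteration 1: m = 0, a = 1, q = 5
After iteration 2: m = 1, a = 2, q = 4
After iteration 3: m = 2, a = 3, q = 3
After iteration 4: m = 3, a = 4, q = 2
After iteration 5: m = 4, a = 5, q = 1
After iteration 6: m = 5, a = 6, q = 0
Loop ends.

Final answer: 6, 0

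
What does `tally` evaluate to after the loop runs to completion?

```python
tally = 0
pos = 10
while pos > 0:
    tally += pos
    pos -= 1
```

Let's trace through this code step by step.

Initialize: tally = 0
Initialize: pos = 10
Entering loop: while pos > 0:
After iteration 1: tally = 10, pos = 9
After iteration 2: tally = 19, pos = 8
After iteration 3: tally = 27, pos = 7
After iteration 4: tally = 34, pos = 6
After iteration 5: tally = 40, pos = 5
After iteration 6: tally = 45, pos = 4
After iteration 7: tally = 49, pos = 3
After iteration 8: tally = 52, pos = 2
After iteration 9: tally = 54, pos = 1
After iteration 10: tally = 55, pos = 0
Loop ends.

Final answer: 55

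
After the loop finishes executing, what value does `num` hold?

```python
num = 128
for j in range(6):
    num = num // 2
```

Let's trace through this code step by step.

Initialize: num = 128
Entering loop: for j in range(6):
After iteration 1: j = 0, num = 64
After iteration 2: j = 1, num = 32
After iteration 3: j = 2, num = 16
After iteration 4: j = 3, num = 8
After iteration 5: j = 4, num = 4
After iteration 6: j = 5, num = 2
Loop ends.

Final answer: 2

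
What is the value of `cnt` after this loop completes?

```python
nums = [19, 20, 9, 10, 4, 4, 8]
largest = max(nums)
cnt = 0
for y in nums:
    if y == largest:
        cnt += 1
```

Let's trace through this code step by step.

Initialize: nums = [19, 20, 9, 10, 4, 4, 8]
Initialize: largest = 20
Initialize: cnt = 0
Entering loop: for y in nums:
After iteration 1: y = 19, cnt = 0
After iteration 2: y = 20, cnt = 1
After iteration 3: y = 9, cnt = 1
After iteration 4: y = 10, cnt = 1
After iteration 5: y = 4, cnt = 1
After iteration 6: y = 4, cnt = 1
After iteration 7: y = 8, cnt = 1
Loop ends.

Final answer: 1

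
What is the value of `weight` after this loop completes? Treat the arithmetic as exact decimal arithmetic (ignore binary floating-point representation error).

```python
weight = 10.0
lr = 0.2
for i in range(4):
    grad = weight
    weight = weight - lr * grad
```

Let's trace through this code step by step.

Initialize: weight = 10.0
Initialize: lr = 0.2
Entering loop: for i in range(4):
After iteration 1: i = 0, weight = 8.0, grad = 10.0
After iteration 2: i = 1, weight = 6.4, grad = 8.0
After iteration 3: i = 2, weight = 5.12, grad = 6.4
After iteration 4: i = 3, weight = 4.096, grad = 5.12
Loop ends.

Final answer: 4.096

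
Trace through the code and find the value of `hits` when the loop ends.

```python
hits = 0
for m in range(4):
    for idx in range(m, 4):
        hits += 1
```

Let's trace through this code step by step.

Initialize: hits = 0
Entering loop: for m in range(4):
After iteration 1: m = 0, hits = 4
After iteration 2: m = 1, hits = 7
After iteration 3: m = 2, hits = 9
After iteration 4: m = 3, hits = 10
Loop ends.

Final answer: 10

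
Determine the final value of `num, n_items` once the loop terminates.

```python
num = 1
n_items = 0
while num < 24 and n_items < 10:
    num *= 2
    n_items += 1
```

Let's trace through this code step by step.

Initialize: num = 1
Initialize: n_items = 0
Entering loop: while num < 24 and n_items < 10:
After iteration 1: num = 2, n_items = 1
After iteration 2: num = 4, n_items = 2
After iteration 3: num = 8, n_items = 3
After iteration 4: num = 16, n_items = 4
After iteration 5: num = 32, n_items = 5
Loop ends.

Final answer: 32, 5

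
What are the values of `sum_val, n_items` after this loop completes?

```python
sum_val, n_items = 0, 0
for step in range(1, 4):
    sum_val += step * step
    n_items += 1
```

Let's trace through this code step by step.

Initialize: sum_val = 0
Initialize: n_items = 0
Entering loop: for step in range(1, 4):
After iteration 1: step = 1, sum_val = 1, n_items = 1
After iteration 2: step = 2, sum_val = 5, n_items = 2
After iteration 3: step = 3, sum_val = 14, n_items = 3
Loop ends.

Final answer: 14, 3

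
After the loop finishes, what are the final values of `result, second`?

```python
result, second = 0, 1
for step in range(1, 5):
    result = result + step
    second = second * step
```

Let's trace through this code step by step.

Initialize: result = 0
Initialize: second = 1
Entering loop: for step in range(1, 5):
After iteration 1: step = 1, result = 1, second = 1
After iteration 2: step = 2, result = 3, second = 2
After iteration 3: step = 3, result = 6, second = 6
After iteration 4: step = 4, result = 10, second = 24
Loop ends.

Final answer: 10, 24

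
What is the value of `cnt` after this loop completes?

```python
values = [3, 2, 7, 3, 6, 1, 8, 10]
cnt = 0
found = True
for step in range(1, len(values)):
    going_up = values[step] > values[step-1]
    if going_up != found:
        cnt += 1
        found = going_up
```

Let's trace through this code step by step.

Initialize: values = [3, 2, 7, 3, 6, 1, 8, 10]
Initialize: cnt = 0
Initialize: found = True
Entering loop: for step in range(1, len(values)):
After iteration 1: step = 1, cnt = 1, found = False, going_up = False
After iteration 2: step = 2, cnt = 2, found = True, going_up = True
After iteration 3: step = 3, cnt = 3, found = False, going_up = False
After iteration 4: step = 4, cnt = 4, found = True, going_up = True
After iteration 5: step = 5, cnt = 5, found = False, going_up = False
After iteration 6: step = 6, cnt = 6, found = True, going_up = True
After iteration 7: step = 7, cnt = 6, found = True, going_up = True
Loop ends.

Final answer: 6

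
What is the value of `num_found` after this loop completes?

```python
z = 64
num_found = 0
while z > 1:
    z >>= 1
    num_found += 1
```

Let's trace through this code step by step.

Initialize: z = 64
Initialize: num_found = 0
Entering loop: while z > 1:
After iteration 1: z = 32, num_found = 1
After iteration 2: z = 16, num_found = 2
After iteration 3: z = 8, num_found = 3
After iteration 4: z = 4, num_found = 4
After iteration 5: z = 2, num_found = 5
After iteration 6: z = 1, num_found = 6
Loop ends.

Final answer: 6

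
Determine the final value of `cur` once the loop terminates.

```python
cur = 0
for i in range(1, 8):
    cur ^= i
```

Let's trace through this code step by step.

Initialize: cur = 0
Entering loop: for i in range(1, 8):
After iteration 1: i = 1, cur = 1
After iteration 2: i = 2, cur = 3
After iteration 3: i = 3, cur = 0
After iteration 4: i = 4, cur = 4
After iteration 5: i = 5, cur = 1
After iteration 6: i = 6, cur = 7
After iteration 7: i = 7, cur = 0
Loop ends.

Final answer: 0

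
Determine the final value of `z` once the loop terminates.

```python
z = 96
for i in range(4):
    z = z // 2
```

Let's trace through this code step by step.

Initialize: z = 96
Entering loop: for i in range(4):
After iteration 1: i = 0, z = 48
After iteration 2: i = 1, z = 24
After iteration 3: i = 2, z = 12
After iteration 4: i = 3, z = 6
Loop ends.

Final answer: 6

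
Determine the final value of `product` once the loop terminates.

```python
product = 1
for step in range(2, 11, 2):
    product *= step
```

Let's trace through this code step by step.

Initialize: product = 1
Entering loop: for step in range(2, 11, 2):
After iteration 1: step = 2, product = 2
After iteration 2: step = 4, product = 8
After iteration 3: step = 6, product = 48
After iteration 4: step = 8, product = 384
After iteration 5: step = 10, product = 3840
Loop ends.

Final answer: 3840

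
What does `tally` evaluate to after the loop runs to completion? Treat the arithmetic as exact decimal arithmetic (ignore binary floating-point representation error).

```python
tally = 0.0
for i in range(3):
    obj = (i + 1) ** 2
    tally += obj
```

Let's trace through this code step by step.

Initialize: tally = 0.0
Entering loop: for i in range(3):
After iteration 1: i = 0, tally = 1.0, obj = 1
After iteration 2: i = 1, tally = 5.0, obj = 4
After iteration 3: i = 2, tally = 14.0, obj = 9
Loop ends.

Final answer: 14.0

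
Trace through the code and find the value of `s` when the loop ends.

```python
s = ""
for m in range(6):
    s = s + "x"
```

Let's trace through this code step by step.

Initialize: s = ''
Entering loop: for m in range(6):
After iteration 1: m = 0, s = 'x'
After iteration 2: m = 1, s = 'xx'
After iteration 3: m = 2, s = 'xxx'
After iteration 4: m = 3, s = 'xxxx'
After iteration 5: m = 4, s = 'xxxxx'
After iteration 6: m = 5, s = 'xxxxxx'
Loop ends.

Final answer: 'xxxxxx'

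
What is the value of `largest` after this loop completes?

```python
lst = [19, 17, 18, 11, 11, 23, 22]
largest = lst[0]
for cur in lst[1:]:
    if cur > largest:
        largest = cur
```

Let's trace through this code step by step.

Initialize: lst = [19, 17, 18, 11, 11, 23, 22]
Initialize: largest = 19
Entering loop: for cur in lst[1:]:
After iteration 1: cur = 17, largest = 19
After iteration 2: cur = 18, largest = 19
After iteration 3: cur = 11, largest = 19
After iteration 4: cur = 11, largest = 19
After iteration 5: cur = 23, largest = 23
After iteration 6: cur = 22, largest = 23
Loop ends.

Final answer: 23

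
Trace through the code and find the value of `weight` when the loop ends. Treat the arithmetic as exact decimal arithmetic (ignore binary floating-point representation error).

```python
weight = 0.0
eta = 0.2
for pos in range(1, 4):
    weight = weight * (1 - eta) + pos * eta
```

Let's trace through this code step by step.

Initialize: weight = 0.0
Initialize: eta = 0.2
Entering loop: for pos in range(1, 4):
After iteration 1: pos = 1, weight = 0.2
After iteration 2: pos = 2, weight = 0.56
After iteration 3: pos = 3, weight = 1.048
Loop ends.

Final answer: 1.048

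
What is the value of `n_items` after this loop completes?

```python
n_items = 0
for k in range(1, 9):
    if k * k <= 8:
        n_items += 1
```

Let's trace through this code step by step.

Initialize: n_items = 0
Entering loop: for k in range(1, 9):
After iteration 1: k = 1, n_items = 1
After iteration 2: k = 2, n_items = 2
After iteration 3: k = 3, n_items = 2
After iteration 4: k = 4, n_items = 2
After iteration 5: k = 5, n_items = 2
After iteration 6: k = 6, n_items = 2
After iteration 7: k = 7, n_items = 2
After iteration 8: k = 8, n_items = 2
Loop ends.

Final answer: 2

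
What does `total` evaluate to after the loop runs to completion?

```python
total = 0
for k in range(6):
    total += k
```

Let's trace through this code step by step.

Initialize: total = 0
Entering loop: for k in range(6):
After iteration 1: k = 0, total = 0
After iteration 2: k = 1, total = 1
After iteration 3: k = 2, total = 3
After iteration 4: k = 3, total = 6
After iteration 5: k = 4, total = 10
After iteration 6: k = 5, total = 15
Loop ends.

Final answer: 15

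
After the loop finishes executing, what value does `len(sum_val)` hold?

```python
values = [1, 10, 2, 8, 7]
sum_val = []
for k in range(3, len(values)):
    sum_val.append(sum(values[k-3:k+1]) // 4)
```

Let's trace through this code step by step.

Initialize: values = [1, 10, 2, 8, 7]
Initialize: sum_val = []
Entering loop: for k in range(3, len(values)):
After iteration 1: k = 3, sum_val = [5]
After iteration 2: k = 4, sum_val = [5, 6]
Loop ends.
len(sum_val) = 2

Final answer: 2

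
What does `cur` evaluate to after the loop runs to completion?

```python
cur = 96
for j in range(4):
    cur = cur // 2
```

Let's trace through this code step by step.

Initialize: cur = 96
Entering loop: for j in range(4):
After iteration 1: j = 0, cur = 48
After iteration 2: j = 1, cur = 24
After iteration 3: j = 2, cur = 12
After iteration 4: j = 3, cur = 6
Loop ends.

Final answer: 6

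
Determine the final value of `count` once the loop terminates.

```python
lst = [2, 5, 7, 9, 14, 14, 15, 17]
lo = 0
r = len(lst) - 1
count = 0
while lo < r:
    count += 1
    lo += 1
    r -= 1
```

Let's trace through this code step by step.

Initialize: lst = [2, 5, 7, 9, 14, 14, 15, 17]
Initialize: lo = 0
Initialize: r = 7
Initialize: count = 0
Entering loop: while lo < r:
After iteration 1: lo = 1, r = 6, count = 1
After iteration 2: lo = 2, r = 5, count = 2
After iteration 3: lo = 3, r = 4, count = 3
After iteration 4: lo = 4, r = 3, count = 4
Loop ends.

Final answer: 4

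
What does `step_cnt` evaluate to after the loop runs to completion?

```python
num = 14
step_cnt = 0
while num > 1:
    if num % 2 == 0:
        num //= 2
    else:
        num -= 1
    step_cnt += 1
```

Let's trace through this code step by step.

Initialize: num = 14
Initialize: step_cnt = 0
Entering loop: while num > 1:
After iteration 1: num = 7, step_cnt = 1
After iteration 2: num = 6, step_cnt = 2
After iteration 3: num = 3, step_cnt = 3
After iteration 4: num = 2, step_cnt = 4
After iteration 5: num = 1, step_cnt = 5
Loop ends.

Final answer: 5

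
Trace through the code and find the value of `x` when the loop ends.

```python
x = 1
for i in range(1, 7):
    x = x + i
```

Let's trace through this code step by step.

Initialize: x = 1
Entering loop: for i in range(1, 7):
After iteration 1: i = 1, x = 2
After iteration 2: i = 2, x = 4
After iteration 3: i = 3, x = 7
After iteration 4: i = 4, x = 11
After iteration 5: i = 5, x = 16
After iteration 6: i = 6, x = 22
Loop ends.

Final answer: 22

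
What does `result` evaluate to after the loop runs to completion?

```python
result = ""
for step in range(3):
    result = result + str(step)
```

Let's trace through this code step by step.

Initialize: result = ''
Entering loop: for step in range(3):
After iteration 1: step = 0, result = '0'
After iteration 2: step = 1, result = '01'
After iteration 3: step = 2, result = '012'
Loop ends.

Final answer: '012'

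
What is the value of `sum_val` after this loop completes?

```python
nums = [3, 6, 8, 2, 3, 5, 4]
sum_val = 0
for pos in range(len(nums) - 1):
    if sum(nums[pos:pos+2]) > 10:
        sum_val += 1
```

Let's trace through this code step by step.

Initialize: nums = [3, 6, 8, 2, 3, 5, 4]
Initialize: sum_val = 0
Entering loop: for pos in range(len(nums) - 1):
After iteration 1: pos = 0, sum_val = 0
After iteration 2: pos = 1, sum_val = 1
After iteration 3: pos = 2, sum_val = 1
After iteration 4: pos = 3, sum_val = 1
After iteration 5: pos = 4, sum_val = 1
After iteration 6: pos = 5, sum_val = 1
Loop ends.

Final answer: 1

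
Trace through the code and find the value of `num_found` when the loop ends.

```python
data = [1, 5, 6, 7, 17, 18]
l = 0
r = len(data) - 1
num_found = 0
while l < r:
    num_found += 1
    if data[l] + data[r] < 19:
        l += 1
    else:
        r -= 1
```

Let's trace through this code step by step.

Initialize: data = [1, 5, 6, 7, 17, 18]
Initialize: l = 0
Initialize: r = 5
Initialize: num_found = 0
Entering loop: while l < r:
After iteration 1: l = 0, r = 4, num_found = 1
After iteration 2: l = 1, r = 4, num_found = 2
After iteration 3: l = 1, r = 3, num_found = 3
After iteration 4: l = 2, r = 3, num_found = 4
After iteration 5: l = 3, r = 3, num_found = 5
Loop ends.

Final answer: 5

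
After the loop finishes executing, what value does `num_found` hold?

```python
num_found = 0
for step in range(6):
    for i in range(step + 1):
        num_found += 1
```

Let's trace through this code step by step.

Initialize: num_found = 0
Entering loop: for step in range(6):
After iteration 1: step = 0, num_found = 1, i = 0
After iteration 2: step = 1, num_found = 3, i = 1
After iteration 3: step = 2, num_found = 6, i = 2
After iteration 4: step = 3, num_found = 10, i = 3
After iteration 5: step = 4, num_found = 15, i = 4
After iteration 6: step = 5, num_found = 21, i = 5
Loop ends.

Final answer: 21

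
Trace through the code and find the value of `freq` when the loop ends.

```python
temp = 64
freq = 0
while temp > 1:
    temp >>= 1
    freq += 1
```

Let's trace through this code step by step.

Initialize: temp = 64
Initialize: freq = 0
Entering loop: while temp > 1:
After iteration 1: temp = 32, freq = 1
After iteration 2: temp = 16, freq = 2
After iteration 3: temp = 8, freq = 3
After iteration 4: temp = 4, freq = 4
After iteration 5: temp = 2, freq = 5
After iteration 6: temp = 1, freq = 6
Loop ends.

Final answer: 6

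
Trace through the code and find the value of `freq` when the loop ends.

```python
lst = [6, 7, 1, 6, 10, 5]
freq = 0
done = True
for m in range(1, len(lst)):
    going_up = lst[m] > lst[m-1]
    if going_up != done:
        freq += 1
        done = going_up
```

Let's trace through this code step by step.

Initialize: lst = [6, 7, 1, 6, 10, 5]
Initialize: freq = 0
Initialize: done = True
Entering loop: for m in range(1, len(lst)):
After iteration 1: m = 1, freq = 0, done = True, going_up = True
After iteration 2: m = 2, freq = 1, done = False, going_up = False
After iteration 3: m = 3, freq = 2, done = True, going_up = True
After iteration 4: m = 4, freq = 2, done = True, going_up = True
After iteration 5: m = 5, freq = 3, done = False, going_up = False
Loop ends.

Final answer: 3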